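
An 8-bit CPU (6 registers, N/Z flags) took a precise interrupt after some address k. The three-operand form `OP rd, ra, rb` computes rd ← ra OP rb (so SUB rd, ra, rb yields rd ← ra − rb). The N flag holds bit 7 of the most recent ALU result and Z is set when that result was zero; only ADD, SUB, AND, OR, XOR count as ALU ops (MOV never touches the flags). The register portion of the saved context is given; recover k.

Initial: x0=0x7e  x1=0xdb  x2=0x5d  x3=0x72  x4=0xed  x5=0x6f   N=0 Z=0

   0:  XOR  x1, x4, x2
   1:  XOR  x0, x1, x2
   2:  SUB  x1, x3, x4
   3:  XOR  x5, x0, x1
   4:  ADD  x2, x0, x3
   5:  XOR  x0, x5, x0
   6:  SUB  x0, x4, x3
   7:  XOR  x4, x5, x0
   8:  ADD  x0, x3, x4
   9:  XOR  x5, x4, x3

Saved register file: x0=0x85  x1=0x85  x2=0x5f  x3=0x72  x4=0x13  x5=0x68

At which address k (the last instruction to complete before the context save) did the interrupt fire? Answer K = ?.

K = 8

after  0: x0=0x7e x1=0xb0 x2=0x5d x3=0x72 x4=0xed x5=0x6f  N=1 Z=0
after  1: x0=0xed x1=0xb0 x2=0x5d x3=0x72 x4=0xed x5=0x6f  N=1 Z=0
after  2: x0=0xed x1=0x85 x2=0x5d x3=0x72 x4=0xed x5=0x6f  N=1 Z=0
after  3: x0=0xed x1=0x85 x2=0x5d x3=0x72 x4=0xed x5=0x68  N=0 Z=0
after  4: x0=0xed x1=0x85 x2=0x5f x3=0x72 x4=0xed x5=0x68  N=0 Z=0
after  5: x0=0x85 x1=0x85 x2=0x5f x3=0x72 x4=0xed x5=0x68  N=1 Z=0
after  6: x0=0x7b x1=0x85 x2=0x5f x3=0x72 x4=0xed x5=0x68  N=0 Z=0
after  7: x0=0x7b x1=0x85 x2=0x5f x3=0x72 x4=0x13 x5=0x68  N=0 Z=0
after  8: x0=0x85 x1=0x85 x2=0x5f x3=0x72 x4=0x13 x5=0x68  N=1 Z=0
-- IRQ taken; context saved, return-PC = 9 --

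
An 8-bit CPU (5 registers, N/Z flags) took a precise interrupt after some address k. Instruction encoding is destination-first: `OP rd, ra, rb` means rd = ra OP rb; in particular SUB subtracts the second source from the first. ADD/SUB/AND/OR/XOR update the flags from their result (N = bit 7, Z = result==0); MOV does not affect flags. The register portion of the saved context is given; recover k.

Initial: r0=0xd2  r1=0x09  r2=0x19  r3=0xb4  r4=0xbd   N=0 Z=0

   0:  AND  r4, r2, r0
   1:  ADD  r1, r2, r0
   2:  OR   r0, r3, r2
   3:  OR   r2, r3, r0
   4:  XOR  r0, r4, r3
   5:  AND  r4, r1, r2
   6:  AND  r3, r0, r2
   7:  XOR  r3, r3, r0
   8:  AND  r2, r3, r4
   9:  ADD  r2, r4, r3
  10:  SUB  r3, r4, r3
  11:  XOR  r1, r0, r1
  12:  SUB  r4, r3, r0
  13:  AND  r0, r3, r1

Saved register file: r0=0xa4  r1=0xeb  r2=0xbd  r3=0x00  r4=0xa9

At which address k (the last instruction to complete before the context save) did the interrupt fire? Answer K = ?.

after  0: r0=0xd2 r1=0x09 r2=0x19 r3=0xb4 r4=0x10  N=0 Z=0
after  1: r0=0xd2 r1=0xeb r2=0x19 r3=0xb4 r4=0x10  N=1 Z=0
after  2: r0=0xbd r1=0xeb r2=0x19 r3=0xb4 r4=0x10  N=1 Z=0
after  3: r0=0xbd r1=0xeb r2=0xbd r3=0xb4 r4=0x10  N=1 Z=0
after  4: r0=0xa4 r1=0xeb r2=0xbd r3=0xb4 r4=0x10  N=1 Z=0
after  5: r0=0xa4 r1=0xeb r2=0xbd r3=0xb4 r4=0xa9  N=1 Z=0
after  6: r0=0xa4 r1=0xeb r2=0xbd r3=0xa4 r4=0xa9  N=1 Z=0
after  7: r0=0xa4 r1=0xeb r2=0xbd r3=0x00 r4=0xa9  N=0 Z=1
-- IRQ taken; context saved, return-PC = 8 --

K = 7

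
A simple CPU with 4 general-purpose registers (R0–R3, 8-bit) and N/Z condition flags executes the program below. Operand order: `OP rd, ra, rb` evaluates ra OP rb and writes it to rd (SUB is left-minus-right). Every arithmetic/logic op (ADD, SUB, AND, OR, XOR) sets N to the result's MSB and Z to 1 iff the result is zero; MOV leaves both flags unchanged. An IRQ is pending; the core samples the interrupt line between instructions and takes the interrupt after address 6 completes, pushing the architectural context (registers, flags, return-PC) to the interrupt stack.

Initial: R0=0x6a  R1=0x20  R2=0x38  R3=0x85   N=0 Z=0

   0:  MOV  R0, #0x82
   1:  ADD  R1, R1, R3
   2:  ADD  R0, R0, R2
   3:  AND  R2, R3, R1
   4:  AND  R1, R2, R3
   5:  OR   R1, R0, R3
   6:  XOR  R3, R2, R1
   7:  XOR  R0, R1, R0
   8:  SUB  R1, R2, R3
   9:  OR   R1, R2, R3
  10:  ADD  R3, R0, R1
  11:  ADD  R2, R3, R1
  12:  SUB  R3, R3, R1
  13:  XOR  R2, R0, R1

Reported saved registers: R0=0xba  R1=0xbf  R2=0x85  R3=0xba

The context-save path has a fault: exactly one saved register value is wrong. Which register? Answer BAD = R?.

after  0: R0=0x82 R1=0x20 R2=0x38 R3=0x85  N=0 Z=0
after  1: R0=0x82 R1=0xa5 R2=0x38 R3=0x85  N=1 Z=0
after  2: R0=0xba R1=0xa5 R2=0x38 R3=0x85  N=1 Z=0
after  3: R0=0xba R1=0xa5 R2=0x85 R3=0x85  N=1 Z=0
after  4: R0=0xba R1=0x85 R2=0x85 R3=0x85  N=1 Z=0
after  5: R0=0xba R1=0xbf R2=0x85 R3=0x85  N=1 Z=0
after  6: R0=0xba R1=0xbf R2=0x85 R3=0x3a  N=0 Z=0
-- IRQ taken; context saved, return-PC = 7 --
mismatch: R3: reported 0xba vs actual 0x3a

BAD = R3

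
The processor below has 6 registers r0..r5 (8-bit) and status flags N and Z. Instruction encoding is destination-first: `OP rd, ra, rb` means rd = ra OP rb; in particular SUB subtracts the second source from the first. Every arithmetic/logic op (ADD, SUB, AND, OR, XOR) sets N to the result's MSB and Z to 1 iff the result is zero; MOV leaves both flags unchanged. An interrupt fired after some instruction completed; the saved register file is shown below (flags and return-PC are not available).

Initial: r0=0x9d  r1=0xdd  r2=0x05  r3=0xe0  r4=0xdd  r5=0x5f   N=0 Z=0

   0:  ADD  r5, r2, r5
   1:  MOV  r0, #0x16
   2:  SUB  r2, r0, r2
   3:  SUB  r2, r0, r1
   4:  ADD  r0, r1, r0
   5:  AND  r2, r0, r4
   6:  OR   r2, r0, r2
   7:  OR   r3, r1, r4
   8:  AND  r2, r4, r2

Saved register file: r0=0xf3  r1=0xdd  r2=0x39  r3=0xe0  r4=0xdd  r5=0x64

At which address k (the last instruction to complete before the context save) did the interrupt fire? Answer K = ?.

after  0: r0=0x9d r1=0xdd r2=0x05 r3=0xe0 r4=0xdd r5=0x64  N=0 Z=0
after  1: r0=0x16 r1=0xdd r2=0x05 r3=0xe0 r4=0xdd r5=0x64  N=0 Z=0
after  2: r0=0x16 r1=0xdd r2=0x11 r3=0xe0 r4=0xdd r5=0x64  N=0 Z=0
after  3: r0=0x16 r1=0xdd r2=0x39 r3=0xe0 r4=0xdd r5=0x64  N=0 Z=0
after  4: r0=0xf3 r1=0xdd r2=0x39 r3=0xe0 r4=0xdd r5=0x64  N=1 Z=0
-- IRQ taken; context saved, return-PC = 5 --

K = 4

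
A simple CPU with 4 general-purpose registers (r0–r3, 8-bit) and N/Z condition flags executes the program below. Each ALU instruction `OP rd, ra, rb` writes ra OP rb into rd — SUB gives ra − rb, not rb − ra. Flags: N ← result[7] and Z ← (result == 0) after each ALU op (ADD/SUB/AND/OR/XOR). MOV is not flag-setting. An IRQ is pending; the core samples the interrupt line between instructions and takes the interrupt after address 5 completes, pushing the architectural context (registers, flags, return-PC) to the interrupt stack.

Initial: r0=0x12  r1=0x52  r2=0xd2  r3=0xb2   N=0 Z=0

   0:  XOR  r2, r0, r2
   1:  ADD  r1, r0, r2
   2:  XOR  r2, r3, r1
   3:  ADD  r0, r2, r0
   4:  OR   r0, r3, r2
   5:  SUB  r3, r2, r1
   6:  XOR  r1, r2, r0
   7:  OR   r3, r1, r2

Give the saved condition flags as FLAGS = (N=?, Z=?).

FLAGS = (N=1, Z=0)

after  0: r0=0x12 r1=0x52 r2=0xc0 r3=0xb2  N=1 Z=0
after  1: r0=0x12 r1=0xd2 r2=0xc0 r3=0xb2  N=1 Z=0
after  2: r0=0x12 r1=0xd2 r2=0x60 r3=0xb2  N=0 Z=0
after  3: r0=0x72 r1=0xd2 r2=0x60 r3=0xb2  N=0 Z=0
after  4: r0=0xf2 r1=0xd2 r2=0x60 r3=0xb2  N=1 Z=0
after  5: r0=0xf2 r1=0xd2 r2=0x60 r3=0x8e  N=1 Z=0
-- IRQ taken; context saved, return-PC = 6 --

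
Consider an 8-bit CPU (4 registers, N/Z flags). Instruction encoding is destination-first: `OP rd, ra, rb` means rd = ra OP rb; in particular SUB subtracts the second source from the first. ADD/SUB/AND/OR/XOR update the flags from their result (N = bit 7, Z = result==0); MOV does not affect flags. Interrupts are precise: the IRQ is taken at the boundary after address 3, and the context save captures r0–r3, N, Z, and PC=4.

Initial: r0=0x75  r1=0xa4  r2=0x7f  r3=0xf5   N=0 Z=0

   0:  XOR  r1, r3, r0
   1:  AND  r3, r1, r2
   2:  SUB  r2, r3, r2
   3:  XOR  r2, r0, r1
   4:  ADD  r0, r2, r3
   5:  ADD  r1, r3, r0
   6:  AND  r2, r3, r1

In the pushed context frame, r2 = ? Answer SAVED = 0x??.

after  0: r0=0x75 r1=0x80 r2=0x7f r3=0xf5  N=1 Z=0
after  1: r0=0x75 r1=0x80 r2=0x7f r3=0x00  N=0 Z=1
after  2: r0=0x75 r1=0x80 r2=0x81 r3=0x00  N=1 Z=0
after  3: r0=0x75 r1=0x80 r2=0xf5 r3=0x00  N=1 Z=0
-- IRQ taken; context saved, return-PC = 4 --

SAVED = 0xf5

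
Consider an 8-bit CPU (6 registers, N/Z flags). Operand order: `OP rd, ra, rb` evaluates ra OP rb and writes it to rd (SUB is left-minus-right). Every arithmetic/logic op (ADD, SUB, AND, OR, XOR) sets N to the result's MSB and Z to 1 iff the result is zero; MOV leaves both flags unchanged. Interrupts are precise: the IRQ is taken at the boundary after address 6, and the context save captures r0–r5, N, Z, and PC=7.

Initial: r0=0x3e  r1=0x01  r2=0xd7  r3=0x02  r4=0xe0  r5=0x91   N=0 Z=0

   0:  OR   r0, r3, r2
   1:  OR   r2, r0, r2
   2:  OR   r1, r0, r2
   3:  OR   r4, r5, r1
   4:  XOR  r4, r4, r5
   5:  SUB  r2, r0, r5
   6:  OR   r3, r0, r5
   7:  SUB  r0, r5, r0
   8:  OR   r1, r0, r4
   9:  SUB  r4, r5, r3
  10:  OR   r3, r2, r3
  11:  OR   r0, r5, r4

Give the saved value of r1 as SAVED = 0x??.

after  0: r0=0xd7 r1=0x01 r2=0xd7 r3=0x02 r4=0xe0 r5=0x91  N=1 Z=0
after  1: r0=0xd7 r1=0x01 r2=0xd7 r3=0x02 r4=0xe0 r5=0x91  N=1 Z=0
after  2: r0=0xd7 r1=0xd7 r2=0xd7 r3=0x02 r4=0xe0 r5=0x91  N=1 Z=0
after  3: r0=0xd7 r1=0xd7 r2=0xd7 r3=0x02 r4=0xd7 r5=0x91  N=1 Z=0
after  4: r0=0xd7 r1=0xd7 r2=0xd7 r3=0x02 r4=0x46 r5=0x91  N=0 Z=0
after  5: r0=0xd7 r1=0xd7 r2=0x46 r3=0x02 r4=0x46 r5=0x91  N=0 Z=0
after  6: r0=0xd7 r1=0xd7 r2=0x46 r3=0xd7 r4=0x46 r5=0x91  N=1 Z=0
-- IRQ taken; context saved, return-PC = 7 --

SAVED = 0xd7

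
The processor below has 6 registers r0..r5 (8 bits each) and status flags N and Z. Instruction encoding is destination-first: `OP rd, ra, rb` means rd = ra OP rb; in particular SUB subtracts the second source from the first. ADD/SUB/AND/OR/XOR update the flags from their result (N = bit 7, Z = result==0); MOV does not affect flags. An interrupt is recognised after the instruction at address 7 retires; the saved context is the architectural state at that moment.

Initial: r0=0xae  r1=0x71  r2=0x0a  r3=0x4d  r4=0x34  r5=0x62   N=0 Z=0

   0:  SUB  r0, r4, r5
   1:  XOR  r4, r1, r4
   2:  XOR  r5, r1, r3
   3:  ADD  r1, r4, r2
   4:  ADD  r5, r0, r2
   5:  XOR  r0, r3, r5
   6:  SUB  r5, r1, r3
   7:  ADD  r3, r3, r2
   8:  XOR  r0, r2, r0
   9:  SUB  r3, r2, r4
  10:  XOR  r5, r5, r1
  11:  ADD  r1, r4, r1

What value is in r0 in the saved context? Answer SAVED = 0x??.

SAVED = 0x91

after  0: r0=0xd2 r1=0x71 r2=0x0a r3=0x4d r4=0x34 r5=0x62  N=1 Z=0
after  1: r0=0xd2 r1=0x71 r2=0x0a r3=0x4d r4=0x45 r5=0x62  N=0 Z=0
after  2: r0=0xd2 r1=0x71 r2=0x0a r3=0x4d r4=0x45 r5=0x3c  N=0 Z=0
after  3: r0=0xd2 r1=0x4f r2=0x0a r3=0x4d r4=0x45 r5=0x3c  N=0 Z=0
after  4: r0=0xd2 r1=0x4f r2=0x0a r3=0x4d r4=0x45 r5=0xdc  N=1 Z=0
after  5: r0=0x91 r1=0x4f r2=0x0a r3=0x4d r4=0x45 r5=0xdc  N=1 Z=0
after  6: r0=0x91 r1=0x4f r2=0x0a r3=0x4d r4=0x45 r5=0x02  N=0 Z=0
after  7: r0=0x91 r1=0x4f r2=0x0a r3=0x57 r4=0x45 r5=0x02  N=0 Z=0
-- IRQ taken; context saved, return-PC = 8 --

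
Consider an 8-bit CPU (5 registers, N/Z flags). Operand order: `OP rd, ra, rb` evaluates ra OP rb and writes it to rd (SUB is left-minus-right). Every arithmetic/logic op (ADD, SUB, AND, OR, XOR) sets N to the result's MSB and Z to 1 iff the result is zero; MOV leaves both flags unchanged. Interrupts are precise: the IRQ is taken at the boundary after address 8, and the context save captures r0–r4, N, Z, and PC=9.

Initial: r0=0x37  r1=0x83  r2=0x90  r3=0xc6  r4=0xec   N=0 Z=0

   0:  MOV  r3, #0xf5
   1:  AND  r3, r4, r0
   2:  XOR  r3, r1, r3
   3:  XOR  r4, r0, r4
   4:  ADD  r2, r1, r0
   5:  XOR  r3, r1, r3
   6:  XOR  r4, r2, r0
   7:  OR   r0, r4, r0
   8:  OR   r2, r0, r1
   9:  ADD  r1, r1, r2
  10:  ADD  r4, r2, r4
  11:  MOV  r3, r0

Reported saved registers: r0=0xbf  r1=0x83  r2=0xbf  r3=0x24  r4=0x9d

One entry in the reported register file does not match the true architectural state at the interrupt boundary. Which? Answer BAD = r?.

BAD = r4

after  0: r0=0x37 r1=0x83 r2=0x90 r3=0xf5 r4=0xec  N=0 Z=0
after  1: r0=0x37 r1=0x83 r2=0x90 r3=0x24 r4=0xec  N=0 Z=0
after  2: r0=0x37 r1=0x83 r2=0x90 r3=0xa7 r4=0xec  N=1 Z=0
after  3: r0=0x37 r1=0x83 r2=0x90 r3=0xa7 r4=0xdb  N=1 Z=0
after  4: r0=0x37 r1=0x83 r2=0xba r3=0xa7 r4=0xdb  N=1 Z=0
after  5: r0=0x37 r1=0x83 r2=0xba r3=0x24 r4=0xdb  N=0 Z=0
after  6: r0=0x37 r1=0x83 r2=0xba r3=0x24 r4=0x8d  N=1 Z=0
after  7: r0=0xbf r1=0x83 r2=0xba r3=0x24 r4=0x8d  N=1 Z=0
after  8: r0=0xbf r1=0x83 r2=0xbf r3=0x24 r4=0x8d  N=1 Z=0
-- IRQ taken; context saved, return-PC = 9 --
mismatch: r4: reported 0x9d vs actual 0x8d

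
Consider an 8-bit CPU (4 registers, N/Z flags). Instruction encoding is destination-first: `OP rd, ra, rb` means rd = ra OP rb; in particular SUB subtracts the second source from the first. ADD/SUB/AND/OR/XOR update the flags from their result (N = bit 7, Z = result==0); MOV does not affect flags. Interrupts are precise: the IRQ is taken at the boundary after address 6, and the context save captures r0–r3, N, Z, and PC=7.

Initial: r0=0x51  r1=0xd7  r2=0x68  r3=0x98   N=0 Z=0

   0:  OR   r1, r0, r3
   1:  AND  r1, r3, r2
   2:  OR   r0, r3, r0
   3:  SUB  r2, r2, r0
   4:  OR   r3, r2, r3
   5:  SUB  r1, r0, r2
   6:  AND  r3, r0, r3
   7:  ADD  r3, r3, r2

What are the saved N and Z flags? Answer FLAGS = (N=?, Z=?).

after  0: r0=0x51 r1=0xd9 r2=0x68 r3=0x98  N=1 Z=0
after  1: r0=0x51 r1=0x08 r2=0x68 r3=0x98  N=0 Z=0
after  2: r0=0xd9 r1=0x08 r2=0x68 r3=0x98  N=1 Z=0
after  3: r0=0xd9 r1=0x08 r2=0x8f r3=0x98  N=1 Z=0
after  4: r0=0xd9 r1=0x08 r2=0x8f r3=0x9f  N=1 Z=0
after  5: r0=0xd9 r1=0x4a r2=0x8f r3=0x9f  N=0 Z=0
after  6: r0=0xd9 r1=0x4a r2=0x8f r3=0x99  N=1 Z=0
-- IRQ taken; context saved, return-PC = 7 --

FLAGS = (N=1, Z=0)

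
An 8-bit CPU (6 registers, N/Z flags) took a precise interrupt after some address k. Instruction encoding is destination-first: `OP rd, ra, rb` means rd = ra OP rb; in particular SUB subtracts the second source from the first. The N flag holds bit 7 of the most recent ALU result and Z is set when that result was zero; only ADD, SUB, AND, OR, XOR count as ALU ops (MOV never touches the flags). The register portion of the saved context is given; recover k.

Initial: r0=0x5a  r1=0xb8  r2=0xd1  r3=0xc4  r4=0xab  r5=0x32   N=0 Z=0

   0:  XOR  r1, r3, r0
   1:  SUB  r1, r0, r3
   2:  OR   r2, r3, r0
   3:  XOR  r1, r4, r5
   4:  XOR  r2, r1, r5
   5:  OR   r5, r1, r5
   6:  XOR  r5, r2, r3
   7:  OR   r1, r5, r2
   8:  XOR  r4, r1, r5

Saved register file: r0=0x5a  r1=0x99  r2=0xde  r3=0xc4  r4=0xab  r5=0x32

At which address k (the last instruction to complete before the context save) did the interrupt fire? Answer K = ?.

K = 3

after  0: r0=0x5a r1=0x9e r2=0xd1 r3=0xc4 r4=0xab r5=0x32  N=1 Z=0
after  1: r0=0x5a r1=0x96 r2=0xd1 r3=0xc4 r4=0xab r5=0x32  N=1 Z=0
after  2: r0=0x5a r1=0x96 r2=0xde r3=0xc4 r4=0xab r5=0x32  N=1 Z=0
after  3: r0=0x5a r1=0x99 r2=0xde r3=0xc4 r4=0xab r5=0x32  N=1 Z=0
-- IRQ taken; context saved, return-PC = 4 --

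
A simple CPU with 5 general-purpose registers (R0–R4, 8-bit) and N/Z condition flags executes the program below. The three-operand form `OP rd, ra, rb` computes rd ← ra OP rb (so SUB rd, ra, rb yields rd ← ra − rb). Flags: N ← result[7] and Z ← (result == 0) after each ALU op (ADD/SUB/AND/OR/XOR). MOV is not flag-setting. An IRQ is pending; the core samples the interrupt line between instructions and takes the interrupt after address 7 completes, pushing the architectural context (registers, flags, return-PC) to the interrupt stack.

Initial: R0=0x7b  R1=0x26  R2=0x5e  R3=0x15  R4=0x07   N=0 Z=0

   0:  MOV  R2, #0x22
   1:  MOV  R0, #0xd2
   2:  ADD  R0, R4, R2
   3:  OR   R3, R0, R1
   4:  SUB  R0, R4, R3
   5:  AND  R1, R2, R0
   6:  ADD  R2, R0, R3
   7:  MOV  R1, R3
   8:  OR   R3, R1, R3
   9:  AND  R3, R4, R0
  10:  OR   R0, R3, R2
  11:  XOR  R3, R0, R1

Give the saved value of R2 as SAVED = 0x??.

SAVED = 0x07

after  0: R0=0x7b R1=0x26 R2=0x22 R3=0x15 R4=0x07  N=0 Z=0
after  1: R0=0xd2 R1=0x26 R2=0x22 R3=0x15 R4=0x07  N=0 Z=0
after  2: R0=0x29 R1=0x26 R2=0x22 R3=0x15 R4=0x07  N=0 Z=0
after  3: R0=0x29 R1=0x26 R2=0x22 R3=0x2f R4=0x07  N=0 Z=0
after  4: R0=0xd8 R1=0x26 R2=0x22 R3=0x2f R4=0x07  N=1 Z=0
after  5: R0=0xd8 R1=0x00 R2=0x22 R3=0x2f R4=0x07  N=0 Z=1
after  6: R0=0xd8 R1=0x00 R2=0x07 R3=0x2f R4=0x07  N=0 Z=0
after  7: R0=0xd8 R1=0x2f R2=0x07 R3=0x2f R4=0x07  N=0 Z=0
-- IRQ taken; context saved, return-PC = 8 --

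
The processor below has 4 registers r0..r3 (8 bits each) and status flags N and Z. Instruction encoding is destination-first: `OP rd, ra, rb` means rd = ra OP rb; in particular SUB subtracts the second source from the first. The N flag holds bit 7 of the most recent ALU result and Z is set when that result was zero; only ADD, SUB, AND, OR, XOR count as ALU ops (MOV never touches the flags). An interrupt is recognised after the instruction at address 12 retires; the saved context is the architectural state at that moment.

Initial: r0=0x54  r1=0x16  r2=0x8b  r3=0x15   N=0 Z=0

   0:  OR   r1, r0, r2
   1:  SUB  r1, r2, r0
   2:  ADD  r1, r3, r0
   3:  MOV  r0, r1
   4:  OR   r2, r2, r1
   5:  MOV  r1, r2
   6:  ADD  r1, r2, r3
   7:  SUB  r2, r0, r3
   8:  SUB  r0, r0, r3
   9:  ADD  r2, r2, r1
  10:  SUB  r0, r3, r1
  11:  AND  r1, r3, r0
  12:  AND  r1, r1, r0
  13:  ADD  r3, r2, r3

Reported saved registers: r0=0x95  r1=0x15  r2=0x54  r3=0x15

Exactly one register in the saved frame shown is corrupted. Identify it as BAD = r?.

BAD = r0

after  0: r0=0x54 r1=0xdf r2=0x8b r3=0x15  N=1 Z=0
after  1: r0=0x54 r1=0x37 r2=0x8b r3=0x15  N=0 Z=0
after  2: r0=0x54 r1=0x69 r2=0x8b r3=0x15  N=0 Z=0
after  3: r0=0x69 r1=0x69 r2=0x8b r3=0x15  N=0 Z=0
after  4: r0=0x69 r1=0x69 r2=0xeb r3=0x15  N=1 Z=0
after  5: r0=0x69 r1=0xeb r2=0xeb r3=0x15  N=1 Z=0
after  6: r0=0x69 r1=0x00 r2=0xeb r3=0x15  N=0 Z=1
after  7: r0=0x69 r1=0x00 r2=0x54 r3=0x15  N=0 Z=0
after  8: r0=0x54 r1=0x00 r2=0x54 r3=0x15  N=0 Z=0
after  9: r0=0x54 r1=0x00 r2=0x54 r3=0x15  N=0 Z=0
after 10: r0=0x15 r1=0x00 r2=0x54 r3=0x15  N=0 Z=0
after 11: r0=0x15 r1=0x15 r2=0x54 r3=0x15  N=0 Z=0
after 12: r0=0x15 r1=0x15 r2=0x54 r3=0x15  N=0 Z=0
-- IRQ taken; context saved, return-PC = 13 --
mismatch: r0: reported 0x95 vs actual 0x15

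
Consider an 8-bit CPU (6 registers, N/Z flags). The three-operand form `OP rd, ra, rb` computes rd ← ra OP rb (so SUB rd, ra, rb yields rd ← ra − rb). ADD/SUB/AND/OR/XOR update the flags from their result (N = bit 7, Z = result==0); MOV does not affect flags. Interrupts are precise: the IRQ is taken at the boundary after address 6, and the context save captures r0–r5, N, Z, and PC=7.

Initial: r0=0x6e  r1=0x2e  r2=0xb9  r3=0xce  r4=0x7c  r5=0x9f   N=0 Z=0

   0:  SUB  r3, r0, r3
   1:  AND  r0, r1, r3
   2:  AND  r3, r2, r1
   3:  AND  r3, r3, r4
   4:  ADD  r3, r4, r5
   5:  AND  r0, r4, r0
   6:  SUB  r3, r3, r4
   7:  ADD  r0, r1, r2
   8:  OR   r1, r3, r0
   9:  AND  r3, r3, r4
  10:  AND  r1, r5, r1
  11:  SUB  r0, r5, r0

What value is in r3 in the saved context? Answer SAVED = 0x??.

after  0: r0=0x6e r1=0x2e r2=0xb9 r3=0xa0 r4=0x7c r5=0x9f  N=1 Z=0
after  1: r0=0x20 r1=0x2e r2=0xb9 r3=0xa0 r4=0x7c r5=0x9f  N=0 Z=0
after  2: r0=0x20 r1=0x2e r2=0xb9 r3=0x28 r4=0x7c r5=0x9f  N=0 Z=0
after  3: r0=0x20 r1=0x2e r2=0xb9 r3=0x28 r4=0x7c r5=0x9f  N=0 Z=0
after  4: r0=0x20 r1=0x2e r2=0xb9 r3=0x1b r4=0x7c r5=0x9f  N=0 Z=0
after  5: r0=0x20 r1=0x2e r2=0xb9 r3=0x1b r4=0x7c r5=0x9f  N=0 Z=0
after  6: r0=0x20 r1=0x2e r2=0xb9 r3=0x9f r4=0x7c r5=0x9f  N=1 Z=0
-- IRQ taken; context saved, return-PC = 7 --

SAVED = 0x9f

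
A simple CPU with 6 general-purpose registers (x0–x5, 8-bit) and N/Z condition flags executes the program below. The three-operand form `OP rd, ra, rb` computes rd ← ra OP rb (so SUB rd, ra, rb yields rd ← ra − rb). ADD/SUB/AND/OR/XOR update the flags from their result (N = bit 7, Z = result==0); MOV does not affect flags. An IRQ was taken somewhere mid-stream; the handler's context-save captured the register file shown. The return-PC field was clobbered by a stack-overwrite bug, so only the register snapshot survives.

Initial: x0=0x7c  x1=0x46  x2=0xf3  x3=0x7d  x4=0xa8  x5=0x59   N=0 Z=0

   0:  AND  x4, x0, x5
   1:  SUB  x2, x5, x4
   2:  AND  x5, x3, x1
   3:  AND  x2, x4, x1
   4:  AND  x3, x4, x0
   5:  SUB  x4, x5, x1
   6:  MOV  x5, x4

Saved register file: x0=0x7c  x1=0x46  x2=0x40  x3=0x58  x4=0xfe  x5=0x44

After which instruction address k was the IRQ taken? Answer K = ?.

K = 5

after  0: x0=0x7c x1=0x46 x2=0xf3 x3=0x7d x4=0x58 x5=0x59  N=0 Z=0
after  1: x0=0x7c x1=0x46 x2=0x01 x3=0x7d x4=0x58 x5=0x59  N=0 Z=0
after  2: x0=0x7c x1=0x46 x2=0x01 x3=0x7d x4=0x58 x5=0x44  N=0 Z=0
after  3: x0=0x7c x1=0x46 x2=0x40 x3=0x7d x4=0x58 x5=0x44  N=0 Z=0
after  4: x0=0x7c x1=0x46 x2=0x40 x3=0x58 x4=0x58 x5=0x44  N=0 Z=0
after  5: x0=0x7c x1=0x46 x2=0x40 x3=0x58 x4=0xfe x5=0x44  N=1 Z=0
-- IRQ taken; context saved, return-PC = 6 --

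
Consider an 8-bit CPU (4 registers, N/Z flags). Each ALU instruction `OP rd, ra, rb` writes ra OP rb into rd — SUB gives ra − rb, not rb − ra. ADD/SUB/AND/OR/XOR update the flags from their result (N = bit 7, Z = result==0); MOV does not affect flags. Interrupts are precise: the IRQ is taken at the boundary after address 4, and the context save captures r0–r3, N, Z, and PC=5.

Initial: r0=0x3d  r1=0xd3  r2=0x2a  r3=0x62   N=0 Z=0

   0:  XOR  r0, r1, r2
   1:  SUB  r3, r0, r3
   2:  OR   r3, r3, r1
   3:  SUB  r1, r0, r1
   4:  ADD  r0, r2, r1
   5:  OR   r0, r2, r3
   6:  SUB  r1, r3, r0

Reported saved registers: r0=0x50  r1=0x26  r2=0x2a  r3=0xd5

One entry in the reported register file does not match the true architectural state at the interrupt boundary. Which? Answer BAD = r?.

BAD = r3

after  0: r0=0xf9 r1=0xd3 r2=0x2a r3=0x62  N=1 Z=0
after  1: r0=0xf9 r1=0xd3 r2=0x2a r3=0x97  N=1 Z=0
after  2: r0=0xf9 r1=0xd3 r2=0x2a r3=0xd7  N=1 Z=0
after  3: r0=0xf9 r1=0x26 r2=0x2a r3=0xd7  N=0 Z=0
after  4: r0=0x50 r1=0x26 r2=0x2a r3=0xd7  N=0 Z=0
-- IRQ taken; context saved, return-PC = 5 --
mismatch: r3: reported 0xd5 vs actual 0xd7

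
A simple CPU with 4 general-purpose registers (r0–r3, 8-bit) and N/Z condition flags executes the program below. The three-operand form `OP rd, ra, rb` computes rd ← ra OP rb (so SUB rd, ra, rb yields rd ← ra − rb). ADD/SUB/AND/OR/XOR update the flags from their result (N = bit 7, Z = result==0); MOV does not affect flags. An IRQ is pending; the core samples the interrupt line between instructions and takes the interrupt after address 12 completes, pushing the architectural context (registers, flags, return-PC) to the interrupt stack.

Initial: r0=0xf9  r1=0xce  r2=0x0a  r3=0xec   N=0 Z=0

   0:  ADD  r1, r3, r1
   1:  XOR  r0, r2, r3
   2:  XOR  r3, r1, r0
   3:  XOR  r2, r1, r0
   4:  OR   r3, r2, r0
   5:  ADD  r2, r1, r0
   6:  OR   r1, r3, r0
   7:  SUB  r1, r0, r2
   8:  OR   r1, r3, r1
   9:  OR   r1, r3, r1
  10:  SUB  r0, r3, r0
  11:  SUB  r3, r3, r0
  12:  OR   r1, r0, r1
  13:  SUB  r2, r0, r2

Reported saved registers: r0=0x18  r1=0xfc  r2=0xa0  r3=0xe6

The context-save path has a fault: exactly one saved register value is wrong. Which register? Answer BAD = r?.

BAD = r1

after  0: r0=0xf9 r1=0xba r2=0x0a r3=0xec  N=1 Z=0
after  1: r0=0xe6 r1=0xba r2=0x0a r3=0xec  N=1 Z=0
after  2: r0=0xe6 r1=0xba r2=0x0a r3=0x5c  N=0 Z=0
after  3: r0=0xe6 r1=0xba r2=0x5c r3=0x5c  N=0 Z=0
after  4: r0=0xe6 r1=0xba r2=0x5c r3=0xfe  N=1 Z=0
after  5: r0=0xe6 r1=0xba r2=0xa0 r3=0xfe  N=1 Z=0
after  6: r0=0xe6 r1=0xfe r2=0xa0 r3=0xfe  N=1 Z=0
after  7: r0=0xe6 r1=0x46 r2=0xa0 r3=0xfe  N=0 Z=0
after  8: r0=0xe6 r1=0xfe r2=0xa0 r3=0xfe  N=1 Z=0
after  9: r0=0xe6 r1=0xfe r2=0xa0 r3=0xfe  N=1 Z=0
after 10: r0=0x18 r1=0xfe r2=0xa0 r3=0xfe  N=0 Z=0
after 11: r0=0x18 r1=0xfe r2=0xa0 r3=0xe6  N=1 Z=0
after 12: r0=0x18 r1=0xfe r2=0xa0 r3=0xe6  N=1 Z=0
-- IRQ taken; context saved, return-PC = 13 --
mismatch: r1: reported 0xfc vs actual 0xfe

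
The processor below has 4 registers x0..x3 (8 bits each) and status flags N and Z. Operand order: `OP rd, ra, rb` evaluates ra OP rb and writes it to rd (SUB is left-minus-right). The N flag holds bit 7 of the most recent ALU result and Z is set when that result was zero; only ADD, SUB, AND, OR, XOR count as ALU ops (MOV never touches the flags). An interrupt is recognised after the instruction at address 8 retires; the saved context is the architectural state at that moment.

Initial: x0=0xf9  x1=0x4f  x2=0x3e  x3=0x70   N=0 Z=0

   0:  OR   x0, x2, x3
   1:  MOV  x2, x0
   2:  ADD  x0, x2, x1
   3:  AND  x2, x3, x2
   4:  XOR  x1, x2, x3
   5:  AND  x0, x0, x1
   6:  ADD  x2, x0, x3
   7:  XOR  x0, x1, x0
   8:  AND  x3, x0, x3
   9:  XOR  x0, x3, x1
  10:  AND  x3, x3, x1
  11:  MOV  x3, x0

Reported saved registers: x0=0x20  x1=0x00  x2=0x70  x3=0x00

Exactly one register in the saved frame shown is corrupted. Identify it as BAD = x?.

after  0: x0=0x7e x1=0x4f x2=0x3e x3=0x70  N=0 Z=0
after  1: x0=0x7e x1=0x4f x2=0x7e x3=0x70  N=0 Z=0
after  2: x0=0xcd x1=0x4f x2=0x7e x3=0x70  N=1 Z=0
after  3: x0=0xcd x1=0x4f x2=0x70 x3=0x70  N=0 Z=0
after  4: x0=0xcd x1=0x00 x2=0x70 x3=0x70  N=0 Z=1
after  5: x0=0x00 x1=0x00 x2=0x70 x3=0x70  N=0 Z=1
after  6: x0=0x00 x1=0x00 x2=0x70 x3=0x70  N=0 Z=0
after  7: x0=0x00 x1=0x00 x2=0x70 x3=0x70  N=0 Z=1
after  8: x0=0x00 x1=0x00 x2=0x70 x3=0x00  N=0 Z=1
-- IRQ taken; context saved, return-PC = 9 --
mismatch: x0: reported 0x20 vs actual 0x00

BAD = x0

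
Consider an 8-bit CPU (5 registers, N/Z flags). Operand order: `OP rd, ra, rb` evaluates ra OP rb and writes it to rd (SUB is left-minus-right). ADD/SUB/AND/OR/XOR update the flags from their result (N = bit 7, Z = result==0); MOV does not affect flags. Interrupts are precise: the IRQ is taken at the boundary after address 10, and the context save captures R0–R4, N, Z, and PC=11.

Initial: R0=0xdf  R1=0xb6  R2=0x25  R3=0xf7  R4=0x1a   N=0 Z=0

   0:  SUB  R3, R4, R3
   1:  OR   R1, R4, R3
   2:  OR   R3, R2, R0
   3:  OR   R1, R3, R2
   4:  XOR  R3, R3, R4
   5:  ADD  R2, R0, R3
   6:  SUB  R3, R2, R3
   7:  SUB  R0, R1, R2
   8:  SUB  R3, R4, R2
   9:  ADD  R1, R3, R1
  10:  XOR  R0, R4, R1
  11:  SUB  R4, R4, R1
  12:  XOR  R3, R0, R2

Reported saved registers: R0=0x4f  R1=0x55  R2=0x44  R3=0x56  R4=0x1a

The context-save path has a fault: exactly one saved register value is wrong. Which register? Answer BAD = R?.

after  0: R0=0xdf R1=0xb6 R2=0x25 R3=0x23 R4=0x1a  N=0 Z=0
after  1: R0=0xdf R1=0x3b R2=0x25 R3=0x23 R4=0x1a  N=0 Z=0
after  2: R0=0xdf R1=0x3b R2=0x25 R3=0xff R4=0x1a  N=1 Z=0
after  3: R0=0xdf R1=0xff R2=0x25 R3=0xff R4=0x1a  N=1 Z=0
after  4: R0=0xdf R1=0xff R2=0x25 R3=0xe5 R4=0x1a  N=1 Z=0
after  5: R0=0xdf R1=0xff R2=0xc4 R3=0xe5 R4=0x1a  N=1 Z=0
after  6: R0=0xdf R1=0xff R2=0xc4 R3=0xdf R4=0x1a  N=1 Z=0
after  7: R0=0x3b R1=0xff R2=0xc4 R3=0xdf R4=0x1a  N=0 Z=0
after  8: R0=0x3b R1=0xff R2=0xc4 R3=0x56 R4=0x1a  N=0 Z=0
after  9: R0=0x3b R1=0x55 R2=0xc4 R3=0x56 R4=0x1a  N=0 Z=0
after 10: R0=0x4f R1=0x55 R2=0xc4 R3=0x56 R4=0x1a  N=0 Z=0
-- IRQ taken; context saved, return-PC = 11 --
mismatch: R2: reported 0x44 vs actual 0xc4

BAD = R2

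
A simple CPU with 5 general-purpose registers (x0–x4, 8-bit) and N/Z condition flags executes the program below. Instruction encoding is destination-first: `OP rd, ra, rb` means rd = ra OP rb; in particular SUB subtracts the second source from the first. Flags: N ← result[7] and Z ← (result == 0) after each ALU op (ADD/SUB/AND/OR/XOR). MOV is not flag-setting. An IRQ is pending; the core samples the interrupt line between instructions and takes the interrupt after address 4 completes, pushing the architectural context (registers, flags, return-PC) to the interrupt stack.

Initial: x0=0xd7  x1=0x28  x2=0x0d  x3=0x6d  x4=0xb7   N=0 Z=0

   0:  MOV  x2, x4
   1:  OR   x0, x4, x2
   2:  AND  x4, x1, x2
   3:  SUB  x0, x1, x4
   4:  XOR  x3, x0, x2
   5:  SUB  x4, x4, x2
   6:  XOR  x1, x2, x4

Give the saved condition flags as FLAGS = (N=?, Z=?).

FLAGS = (N=1, Z=0)

after  0: x0=0xd7 x1=0x28 x2=0xb7 x3=0x6d x4=0xb7  N=0 Z=0
after  1: x0=0xb7 x1=0x28 x2=0xb7 x3=0x6d x4=0xb7  N=1 Z=0
after  2: x0=0xb7 x1=0x28 x2=0xb7 x3=0x6d x4=0x20  N=0 Z=0
after  3: x0=0x08 x1=0x28 x2=0xb7 x3=0x6d x4=0x20  N=0 Z=0
after  4: x0=0x08 x1=0x28 x2=0xb7 x3=0xbf x4=0x20  N=1 Z=0
-- IRQ taken; context saved, return-PC = 5 --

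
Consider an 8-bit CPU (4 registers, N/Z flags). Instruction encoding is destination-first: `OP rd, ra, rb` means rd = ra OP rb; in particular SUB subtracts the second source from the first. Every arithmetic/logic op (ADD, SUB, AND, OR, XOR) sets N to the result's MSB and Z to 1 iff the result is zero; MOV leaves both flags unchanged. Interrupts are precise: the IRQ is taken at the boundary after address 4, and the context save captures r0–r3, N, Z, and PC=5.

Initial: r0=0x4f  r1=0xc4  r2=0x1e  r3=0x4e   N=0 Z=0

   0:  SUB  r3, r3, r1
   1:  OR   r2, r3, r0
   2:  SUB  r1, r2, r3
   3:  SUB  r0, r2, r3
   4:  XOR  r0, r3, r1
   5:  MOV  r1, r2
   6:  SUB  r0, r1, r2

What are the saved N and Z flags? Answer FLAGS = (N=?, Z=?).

FLAGS = (N=1, Z=0)

after  0: r0=0x4f r1=0xc4 r2=0x1e r3=0x8a  N=1 Z=0
after  1: r0=0x4f r1=0xc4 r2=0xcf r3=0x8a  N=1 Z=0
after  2: r0=0x4f r1=0x45 r2=0xcf r3=0x8a  N=0 Z=0
after  3: r0=0x45 r1=0x45 r2=0xcf r3=0x8a  N=0 Z=0
after  4: r0=0xcf r1=0x45 r2=0xcf r3=0x8a  N=1 Z=0
-- IRQ taken; context saved, return-PC = 5 --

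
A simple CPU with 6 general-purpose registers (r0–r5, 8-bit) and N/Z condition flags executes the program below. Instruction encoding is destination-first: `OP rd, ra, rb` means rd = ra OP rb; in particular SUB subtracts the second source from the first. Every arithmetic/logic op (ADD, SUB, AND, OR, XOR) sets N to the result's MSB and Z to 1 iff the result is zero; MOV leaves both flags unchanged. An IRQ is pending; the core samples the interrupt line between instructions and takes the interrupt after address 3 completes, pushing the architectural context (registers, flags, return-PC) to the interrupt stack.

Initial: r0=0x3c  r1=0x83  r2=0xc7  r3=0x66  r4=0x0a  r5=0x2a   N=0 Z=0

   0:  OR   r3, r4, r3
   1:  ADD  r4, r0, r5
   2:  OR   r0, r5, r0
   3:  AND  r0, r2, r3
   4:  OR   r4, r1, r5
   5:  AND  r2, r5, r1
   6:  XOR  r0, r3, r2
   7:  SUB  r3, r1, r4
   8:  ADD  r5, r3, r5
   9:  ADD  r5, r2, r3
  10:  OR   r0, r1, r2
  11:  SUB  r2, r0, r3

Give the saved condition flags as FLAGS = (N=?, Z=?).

after  0: r0=0x3c r1=0x83 r2=0xc7 r3=0x6e r4=0x0a r5=0x2a  N=0 Z=0
after  1: r0=0x3c r1=0x83 r2=0xc7 r3=0x6e r4=0x66 r5=0x2a  N=0 Z=0
after  2: r0=0x3e r1=0x83 r2=0xc7 r3=0x6e r4=0x66 r5=0x2a  N=0 Z=0
after  3: r0=0x46 r1=0x83 r2=0xc7 r3=0x6e r4=0x66 r5=0x2a  N=0 Z=0
-- IRQ taken; context saved, return-PC = 4 --

FLAGS = (N=0, Z=0)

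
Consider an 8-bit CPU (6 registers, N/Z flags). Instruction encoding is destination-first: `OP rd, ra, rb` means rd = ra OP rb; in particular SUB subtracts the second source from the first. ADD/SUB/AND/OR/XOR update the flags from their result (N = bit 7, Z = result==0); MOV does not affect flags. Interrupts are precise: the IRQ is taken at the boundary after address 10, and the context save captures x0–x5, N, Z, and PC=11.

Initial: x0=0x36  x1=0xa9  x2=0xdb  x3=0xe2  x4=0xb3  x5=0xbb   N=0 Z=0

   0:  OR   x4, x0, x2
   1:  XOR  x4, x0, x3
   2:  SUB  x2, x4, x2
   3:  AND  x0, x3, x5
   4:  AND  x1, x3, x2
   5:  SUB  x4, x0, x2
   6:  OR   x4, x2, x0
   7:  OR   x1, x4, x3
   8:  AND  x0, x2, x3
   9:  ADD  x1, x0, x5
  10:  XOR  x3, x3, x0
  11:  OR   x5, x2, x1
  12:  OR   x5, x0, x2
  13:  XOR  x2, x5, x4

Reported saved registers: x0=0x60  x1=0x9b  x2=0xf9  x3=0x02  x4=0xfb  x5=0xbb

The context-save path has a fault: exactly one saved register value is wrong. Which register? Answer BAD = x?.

BAD = x0

after  0: x0=0x36 x1=0xa9 x2=0xdb x3=0xe2 x4=0xff x5=0xbb  N=1 Z=0
after  1: x0=0x36 x1=0xa9 x2=0xdb x3=0xe2 x4=0xd4 x5=0xbb  N=1 Z=0
after  2: x0=0x36 x1=0xa9 x2=0xf9 x3=0xe2 x4=0xd4 x5=0xbb  N=1 Z=0
after  3: x0=0xa2 x1=0xa9 x2=0xf9 x3=0xe2 x4=0xd4 x5=0xbb  N=1 Z=0
after  4: x0=0xa2 x1=0xe0 x2=0xf9 x3=0xe2 x4=0xd4 x5=0xbb  N=1 Z=0
after  5: x0=0xa2 x1=0xe0 x2=0xf9 x3=0xe2 x4=0xa9 x5=0xbb  N=1 Z=0
after  6: x0=0xa2 x1=0xe0 x2=0xf9 x3=0xe2 x4=0xfb x5=0xbb  N=1 Z=0
after  7: x0=0xa2 x1=0xfb x2=0xf9 x3=0xe2 x4=0xfb x5=0xbb  N=1 Z=0
after  8: x0=0xe0 x1=0xfb x2=0xf9 x3=0xe2 x4=0xfb x5=0xbb  N=1 Z=0
after  9: x0=0xe0 x1=0x9b x2=0xf9 x3=0xe2 x4=0xfb x5=0xbb  N=1 Z=0
after 10: x0=0xe0 x1=0x9b x2=0xf9 x3=0x02 x4=0xfb x5=0xbb  N=0 Z=0
-- IRQ taken; context saved, return-PC = 11 --
mismatch: x0: reported 0x60 vs actual 0xe0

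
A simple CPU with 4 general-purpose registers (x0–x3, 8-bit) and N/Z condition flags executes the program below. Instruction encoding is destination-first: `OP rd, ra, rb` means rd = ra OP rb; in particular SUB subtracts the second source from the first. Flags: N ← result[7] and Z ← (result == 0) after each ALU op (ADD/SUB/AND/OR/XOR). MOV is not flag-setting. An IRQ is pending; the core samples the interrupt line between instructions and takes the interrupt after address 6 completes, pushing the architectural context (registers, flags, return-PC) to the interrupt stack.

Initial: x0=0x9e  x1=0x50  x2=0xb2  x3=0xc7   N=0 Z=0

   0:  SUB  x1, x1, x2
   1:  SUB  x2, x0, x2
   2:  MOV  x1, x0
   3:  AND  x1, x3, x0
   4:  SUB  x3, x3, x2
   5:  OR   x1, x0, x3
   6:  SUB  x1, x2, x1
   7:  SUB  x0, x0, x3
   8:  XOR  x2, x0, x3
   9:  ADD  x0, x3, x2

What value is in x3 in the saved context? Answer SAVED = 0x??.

after  0: x0=0x9e x1=0x9e x2=0xb2 x3=0xc7  N=1 Z=0
after  1: x0=0x9e x1=0x9e x2=0xec x3=0xc7  N=1 Z=0
after  2: x0=0x9e x1=0x9e x2=0xec x3=0xc7  N=1 Z=0
after  3: x0=0x9e x1=0x86 x2=0xec x3=0xc7  N=1 Z=0
after  4: x0=0x9e x1=0x86 x2=0xec x3=0xdb  N=1 Z=0
after  5: x0=0x9e x1=0xdf x2=0xec x3=0xdb  N=1 Z=0
after  6: x0=0x9e x1=0x0d x2=0xec x3=0xdb  N=0 Z=0
-- IRQ taken; context saved, return-PC = 7 --

SAVED = 0xdb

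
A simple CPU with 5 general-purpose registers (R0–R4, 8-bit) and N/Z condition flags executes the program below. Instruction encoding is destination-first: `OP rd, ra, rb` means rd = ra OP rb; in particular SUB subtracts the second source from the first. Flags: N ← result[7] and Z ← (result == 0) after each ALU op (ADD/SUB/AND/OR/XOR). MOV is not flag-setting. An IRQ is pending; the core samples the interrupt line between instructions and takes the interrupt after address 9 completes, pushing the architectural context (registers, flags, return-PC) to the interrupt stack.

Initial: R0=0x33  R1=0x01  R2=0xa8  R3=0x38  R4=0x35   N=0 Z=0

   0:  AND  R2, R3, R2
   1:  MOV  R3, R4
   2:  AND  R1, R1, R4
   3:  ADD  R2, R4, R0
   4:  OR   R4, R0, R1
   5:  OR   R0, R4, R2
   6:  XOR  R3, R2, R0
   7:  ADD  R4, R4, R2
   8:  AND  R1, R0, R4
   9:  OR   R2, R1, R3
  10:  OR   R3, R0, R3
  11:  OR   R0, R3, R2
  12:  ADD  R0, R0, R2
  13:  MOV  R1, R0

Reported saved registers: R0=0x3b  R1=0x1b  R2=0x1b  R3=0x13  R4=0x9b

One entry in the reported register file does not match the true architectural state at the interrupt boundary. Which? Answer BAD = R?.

after  0: R0=0x33 R1=0x01 R2=0x28 R3=0x38 R4=0x35  N=0 Z=0
after  1: R0=0x33 R1=0x01 R2=0x28 R3=0x35 R4=0x35  N=0 Z=0
after  2: R0=0x33 R1=0x01 R2=0x28 R3=0x35 R4=0x35  N=0 Z=0
after  3: R0=0x33 R1=0x01 R2=0x68 R3=0x35 R4=0x35  N=0 Z=0
after  4: R0=0x33 R1=0x01 R2=0x68 R3=0x35 R4=0x33  N=0 Z=0
after  5: R0=0x7b R1=0x01 R2=0x68 R3=0x35 R4=0x33  N=0 Z=0
after  6: R0=0x7b R1=0x01 R2=0x68 R3=0x13 R4=0x33  N=0 Z=0
after  7: R0=0x7b R1=0x01 R2=0x68 R3=0x13 R4=0x9b  N=1 Z=0
after  8: R0=0x7b R1=0x1b R2=0x68 R3=0x13 R4=0x9b  N=0 Z=0
after  9: R0=0x7b R1=0x1b R2=0x1b R3=0x13 R4=0x9b  N=0 Z=0
-- IRQ taken; context saved, return-PC = 10 --
mismatch: R0: reported 0x3b vs actual 0x7b

BAD = R0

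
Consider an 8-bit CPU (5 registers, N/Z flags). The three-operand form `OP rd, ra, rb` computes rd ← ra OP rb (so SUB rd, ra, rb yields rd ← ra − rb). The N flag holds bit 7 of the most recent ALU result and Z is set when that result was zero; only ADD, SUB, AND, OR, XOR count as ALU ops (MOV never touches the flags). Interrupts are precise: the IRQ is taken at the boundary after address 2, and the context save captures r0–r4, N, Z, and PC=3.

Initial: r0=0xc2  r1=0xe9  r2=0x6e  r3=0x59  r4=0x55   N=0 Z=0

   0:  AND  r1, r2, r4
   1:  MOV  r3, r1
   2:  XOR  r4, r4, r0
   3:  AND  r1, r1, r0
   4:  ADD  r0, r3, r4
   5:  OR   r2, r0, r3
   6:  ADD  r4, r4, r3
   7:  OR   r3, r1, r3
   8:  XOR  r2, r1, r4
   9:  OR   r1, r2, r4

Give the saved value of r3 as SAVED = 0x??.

after  0: r0=0xc2 r1=0x44 r2=0x6e r3=0x59 r4=0x55  N=0 Z=0
after  1: r0=0xc2 r1=0x44 r2=0x6e r3=0x44 r4=0x55  N=0 Z=0
after  2: r0=0xc2 r1=0x44 r2=0x6e r3=0x44 r4=0x97  N=1 Z=0
-- IRQ taken; context saved, return-PC = 3 --

SAVED = 0x44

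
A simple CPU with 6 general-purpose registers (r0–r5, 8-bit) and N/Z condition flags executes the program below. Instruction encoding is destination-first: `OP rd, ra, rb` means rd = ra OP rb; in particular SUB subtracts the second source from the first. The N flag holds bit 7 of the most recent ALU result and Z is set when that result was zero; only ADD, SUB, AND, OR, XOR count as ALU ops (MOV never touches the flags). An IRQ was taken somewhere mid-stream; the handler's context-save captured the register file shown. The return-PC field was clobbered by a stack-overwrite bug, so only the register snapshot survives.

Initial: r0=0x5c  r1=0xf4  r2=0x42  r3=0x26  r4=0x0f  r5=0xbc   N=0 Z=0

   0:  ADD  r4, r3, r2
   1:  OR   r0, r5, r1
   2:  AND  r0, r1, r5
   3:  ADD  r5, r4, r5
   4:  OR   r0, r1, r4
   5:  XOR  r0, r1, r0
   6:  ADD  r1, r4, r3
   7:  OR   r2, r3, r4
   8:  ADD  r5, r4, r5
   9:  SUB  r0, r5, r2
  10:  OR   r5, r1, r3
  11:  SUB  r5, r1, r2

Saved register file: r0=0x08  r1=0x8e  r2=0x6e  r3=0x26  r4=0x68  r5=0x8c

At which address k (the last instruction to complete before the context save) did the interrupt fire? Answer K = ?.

after  0: r0=0x5c r1=0xf4 r2=0x42 r3=0x26 r4=0x68 r5=0xbc  N=0 Z=0
after  1: r0=0xfc r1=0xf4 r2=0x42 r3=0x26 r4=0x68 r5=0xbc  N=1 Z=0
after  2: r0=0xb4 r1=0xf4 r2=0x42 r3=0x26 r4=0x68 r5=0xbc  N=1 Z=0
after  3: r0=0xb4 r1=0xf4 r2=0x42 r3=0x26 r4=0x68 r5=0x24  N=0 Z=0
after  4: r0=0xfc r1=0xf4 r2=0x42 r3=0x26 r4=0x68 r5=0x24  N=1 Z=0
after  5: r0=0x08 r1=0xf4 r2=0x42 r3=0x26 r4=0x68 r5=0x24  N=0 Z=0
after  6: r0=0x08 r1=0x8e r2=0x42 r3=0x26 r4=0x68 r5=0x24  N=1 Z=0
after  7: r0=0x08 r1=0x8e r2=0x6e r3=0x26 r4=0x68 r5=0x24  N=0 Z=0
after  8: r0=0x08 r1=0x8e r2=0x6e r3=0x26 r4=0x68 r5=0x8c  N=1 Z=0
-- IRQ taken; context saved, return-PC = 9 --

K = 8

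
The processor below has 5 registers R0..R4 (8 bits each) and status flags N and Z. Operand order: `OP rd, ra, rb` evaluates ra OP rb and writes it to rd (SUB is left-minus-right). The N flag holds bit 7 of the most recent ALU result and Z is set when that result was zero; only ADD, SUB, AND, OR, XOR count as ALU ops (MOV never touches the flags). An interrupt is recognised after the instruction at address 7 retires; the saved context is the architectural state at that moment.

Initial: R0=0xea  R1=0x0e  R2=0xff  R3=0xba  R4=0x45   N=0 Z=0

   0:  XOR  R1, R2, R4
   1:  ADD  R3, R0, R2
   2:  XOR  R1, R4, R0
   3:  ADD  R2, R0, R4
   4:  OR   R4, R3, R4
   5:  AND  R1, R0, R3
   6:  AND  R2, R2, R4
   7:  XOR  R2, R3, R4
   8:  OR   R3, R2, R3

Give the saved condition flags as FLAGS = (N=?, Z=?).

FLAGS = (N=0, Z=0)

after  0: R0=0xea R1=0xba R2=0xff R3=0xba R4=0x45  N=1 Z=0
after  1: R0=0xea R1=0xba R2=0xff R3=0xe9 R4=0x45  N=1 Z=0
after  2: R0=0xea R1=0xaf R2=0xff R3=0xe9 R4=0x45  N=1 Z=0
after  3: R0=0xea R1=0xaf R2=0x2f R3=0xe9 R4=0x45  N=0 Z=0
after  4: R0=0xea R1=0xaf R2=0x2f R3=0xe9 R4=0xed  N=1 Z=0
after  5: R0=0xea R1=0xe8 R2=0x2f R3=0xe9 R4=0xed  N=1 Z=0
after  6: R0=0xea R1=0xe8 R2=0x2d R3=0xe9 R4=0xed  N=0 Z=0
after  7: R0=0xea R1=0xe8 R2=0x04 R3=0xe9 R4=0xed  N=0 Z=0
-- IRQ taken; context saved, return-PC = 8 --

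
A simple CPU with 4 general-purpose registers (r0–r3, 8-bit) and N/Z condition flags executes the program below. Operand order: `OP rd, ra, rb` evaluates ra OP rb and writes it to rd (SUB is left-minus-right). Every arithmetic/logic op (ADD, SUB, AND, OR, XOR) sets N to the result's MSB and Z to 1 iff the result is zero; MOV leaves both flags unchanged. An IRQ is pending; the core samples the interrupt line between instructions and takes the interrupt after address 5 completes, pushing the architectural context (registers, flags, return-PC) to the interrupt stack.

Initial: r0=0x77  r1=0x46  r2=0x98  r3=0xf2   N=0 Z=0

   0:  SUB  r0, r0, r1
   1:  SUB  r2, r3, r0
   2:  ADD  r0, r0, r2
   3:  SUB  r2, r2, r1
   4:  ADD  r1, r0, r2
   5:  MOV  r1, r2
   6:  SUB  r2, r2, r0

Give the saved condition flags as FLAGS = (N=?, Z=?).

after  0: r0=0x31 r1=0x46 r2=0x98 r3=0xf2  N=0 Z=0
after  1: r0=0x31 r1=0x46 r2=0xc1 r3=0xf2  N=1 Z=0
after  2: r0=0xf2 r1=0x46 r2=0xc1 r3=0xf2  N=1 Z=0
after  3: r0=0xf2 r1=0x46 r2=0x7b r3=0xf2  N=0 Z=0
after  4: r0=0xf2 r1=0x6d r2=0x7b r3=0xf2  N=0 Z=0
after  5: r0=0xf2 r1=0x7b r2=0x7b r3=0xf2  N=0 Z=0
-- IRQ taken; context saved, return-PC = 6 --

FLAGS = (N=0, Z=0)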